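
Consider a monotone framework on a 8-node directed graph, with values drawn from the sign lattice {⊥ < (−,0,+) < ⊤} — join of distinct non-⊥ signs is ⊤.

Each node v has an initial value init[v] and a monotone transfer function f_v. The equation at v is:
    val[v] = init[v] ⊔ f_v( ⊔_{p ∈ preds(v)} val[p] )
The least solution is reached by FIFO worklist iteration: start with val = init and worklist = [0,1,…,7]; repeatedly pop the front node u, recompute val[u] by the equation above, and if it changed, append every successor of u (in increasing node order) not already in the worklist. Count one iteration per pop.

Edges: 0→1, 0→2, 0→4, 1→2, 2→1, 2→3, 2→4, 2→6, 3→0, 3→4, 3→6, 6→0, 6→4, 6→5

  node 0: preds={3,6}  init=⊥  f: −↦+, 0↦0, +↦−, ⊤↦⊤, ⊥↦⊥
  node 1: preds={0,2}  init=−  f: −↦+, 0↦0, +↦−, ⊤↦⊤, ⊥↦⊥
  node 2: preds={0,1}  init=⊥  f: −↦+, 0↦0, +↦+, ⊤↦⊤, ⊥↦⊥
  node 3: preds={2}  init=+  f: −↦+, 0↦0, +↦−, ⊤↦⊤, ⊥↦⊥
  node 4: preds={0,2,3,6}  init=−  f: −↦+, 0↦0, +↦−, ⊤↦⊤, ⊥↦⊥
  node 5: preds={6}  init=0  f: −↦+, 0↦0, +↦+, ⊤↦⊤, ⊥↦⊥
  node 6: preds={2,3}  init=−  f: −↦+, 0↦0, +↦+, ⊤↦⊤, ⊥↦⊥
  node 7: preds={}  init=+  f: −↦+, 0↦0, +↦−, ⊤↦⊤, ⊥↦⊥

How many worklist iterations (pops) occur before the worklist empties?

Trace (12 dequeues):
  [1] u=0 | in ⊤ | out ⊤ | prev ⊥ | push {}
  [2] u=1 | in ⊤ | out ⊤ | prev − | push {}
  [3] u=2 | in ⊤ | out ⊤ | prev ⊥ | push {1}
  [4] u=3 | in ⊤ | out ⊤ | prev + | push {0}
  [5] u=4 | in ⊤ | out ⊤ | prev − | push {}
  [6] u=5 | in − | out ⊤ | prev 0 | push {}
  [7] u=6 | in ⊤ | out ⊤ | prev − | push {4,5}
  [8] u=7 | in ⊥ | out + | ==
  [9] u=1 | in ⊤ | out ⊤ | ==
  [10] u=0 | in ⊤ | out ⊤ | ==
  [11] u=4 | in ⊤ | out ⊤ | ==
  [12] u=5 | in ⊤ | out ⊤ | ==

Converged values:
  [0] ⊤
  [1] ⊤
  [2] ⊤
  [3] ⊤
  [4] ⊤
  [5] ⊤
  [6] ⊤
  [7] +

12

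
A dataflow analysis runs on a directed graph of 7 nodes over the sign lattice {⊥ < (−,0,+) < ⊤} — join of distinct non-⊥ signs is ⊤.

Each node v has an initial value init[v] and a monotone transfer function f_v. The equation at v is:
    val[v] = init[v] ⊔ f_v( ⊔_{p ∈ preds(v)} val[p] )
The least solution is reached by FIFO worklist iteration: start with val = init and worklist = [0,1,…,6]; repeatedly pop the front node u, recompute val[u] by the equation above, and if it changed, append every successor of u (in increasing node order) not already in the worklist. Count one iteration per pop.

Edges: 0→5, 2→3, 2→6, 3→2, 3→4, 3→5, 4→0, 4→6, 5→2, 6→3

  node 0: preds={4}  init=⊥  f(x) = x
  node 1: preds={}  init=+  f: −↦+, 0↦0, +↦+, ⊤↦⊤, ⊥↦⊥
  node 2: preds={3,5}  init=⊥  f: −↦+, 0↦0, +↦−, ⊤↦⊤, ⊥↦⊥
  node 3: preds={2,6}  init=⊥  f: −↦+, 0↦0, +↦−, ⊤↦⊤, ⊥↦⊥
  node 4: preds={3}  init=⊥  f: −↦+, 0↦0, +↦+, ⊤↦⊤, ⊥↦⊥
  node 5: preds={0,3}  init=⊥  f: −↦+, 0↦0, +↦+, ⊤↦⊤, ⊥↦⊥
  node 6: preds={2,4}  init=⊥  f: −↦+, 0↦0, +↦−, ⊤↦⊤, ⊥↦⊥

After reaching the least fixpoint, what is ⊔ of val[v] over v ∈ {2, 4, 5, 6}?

Worklist (7 pops):
  #1 pop 0: in=⊥ → ⊥ (no change)
  #2 pop 1: in=⊥ → + (no change)
  #3 pop 2: in=⊥ → ⊥ (no change)
  #4 pop 3: in=⊥ → ⊥ (no change)
  #5 pop 4: in=⊥ → ⊥ (no change)
  #6 pop 5: in=⊥ → ⊥ (no change)
  #7 pop 6: in=⊥ → ⊥ (no change)

Fixpoint:
  val[0] = ⊥
  val[1] = +
  val[2] = ⊥
  val[3] = ⊥
  val[4] = ⊥
  val[5] = ⊥
  val[6] = ⊥

⊥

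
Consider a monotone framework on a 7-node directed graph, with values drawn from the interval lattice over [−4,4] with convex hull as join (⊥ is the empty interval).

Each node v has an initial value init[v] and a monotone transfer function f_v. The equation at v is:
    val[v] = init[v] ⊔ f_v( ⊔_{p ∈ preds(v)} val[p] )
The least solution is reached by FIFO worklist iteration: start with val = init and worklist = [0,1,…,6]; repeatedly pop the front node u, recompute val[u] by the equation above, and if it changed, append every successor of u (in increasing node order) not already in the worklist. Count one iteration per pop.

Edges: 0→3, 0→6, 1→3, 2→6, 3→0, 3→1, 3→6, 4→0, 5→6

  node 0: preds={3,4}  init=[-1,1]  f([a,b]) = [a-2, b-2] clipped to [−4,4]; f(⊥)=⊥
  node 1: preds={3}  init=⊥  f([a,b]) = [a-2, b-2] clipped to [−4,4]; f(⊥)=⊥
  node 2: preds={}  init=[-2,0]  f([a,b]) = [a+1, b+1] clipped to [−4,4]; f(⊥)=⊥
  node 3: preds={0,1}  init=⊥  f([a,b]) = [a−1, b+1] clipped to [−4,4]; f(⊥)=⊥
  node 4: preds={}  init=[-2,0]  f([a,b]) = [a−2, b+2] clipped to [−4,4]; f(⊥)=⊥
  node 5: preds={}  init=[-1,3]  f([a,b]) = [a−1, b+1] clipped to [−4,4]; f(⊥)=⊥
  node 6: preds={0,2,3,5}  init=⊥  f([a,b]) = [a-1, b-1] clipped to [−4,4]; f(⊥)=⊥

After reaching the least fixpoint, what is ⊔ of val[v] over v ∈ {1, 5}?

[-4,3]

Worklist (10 pops):
  #1 pop 0: in=[-2,0] → [-4,1] (was [-1,1]); enqueue []
  #2 pop 1: in=⊥ → ⊥ (no change)
  #3 pop 2: in=⊥ → [-2,0] (no change)
  #4 pop 3: in=[-4,1] → [-4,2] (was ⊥); enqueue [0,1]
  #5 pop 4: in=⊥ → [-2,0] (no change)
  #6 pop 5: in=⊥ → [-1,3] (no change)
  #7 pop 6: in=[-4,3] → [-4,2] (was ⊥); enqueue []
  #8 pop 0: in=[-4,2] → [-4,1] (no change)
  #9 pop 1: in=[-4,2] → [-4,0] (was ⊥); enqueue [3]
  #10 pop 3: in=[-4,1] → [-4,2] (no change)

Fixpoint:
  val[0] = [-4,1]
  val[1] = [-4,0]
  val[2] = [-2,0]
  val[3] = [-4,2]
  val[4] = [-2,0]
  val[5] = [-1,3]
  val[6] = [-4,2]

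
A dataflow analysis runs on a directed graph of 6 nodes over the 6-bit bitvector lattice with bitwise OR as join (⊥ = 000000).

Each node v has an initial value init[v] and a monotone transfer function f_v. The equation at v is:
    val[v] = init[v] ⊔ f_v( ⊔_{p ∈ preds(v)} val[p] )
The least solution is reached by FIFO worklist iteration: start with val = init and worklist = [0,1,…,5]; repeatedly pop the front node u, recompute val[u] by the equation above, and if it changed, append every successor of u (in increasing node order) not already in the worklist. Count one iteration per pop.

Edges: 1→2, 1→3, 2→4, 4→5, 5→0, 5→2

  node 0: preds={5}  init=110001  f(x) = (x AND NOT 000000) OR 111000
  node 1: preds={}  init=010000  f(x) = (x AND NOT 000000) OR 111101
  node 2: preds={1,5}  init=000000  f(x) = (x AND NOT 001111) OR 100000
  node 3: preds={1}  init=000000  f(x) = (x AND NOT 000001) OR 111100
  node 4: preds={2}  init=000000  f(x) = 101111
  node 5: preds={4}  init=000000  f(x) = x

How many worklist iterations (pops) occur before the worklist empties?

8

Worklist (8 pops):
  #1 pop 0: in=000000 → 111001 (was 110001); enqueue []
  #2 pop 1: in=000000 → 111101 (was 010000); enqueue []
  #3 pop 2: in=111101 → 110000 (was 000000); enqueue []
  #4 pop 3: in=111101 → 111100 (was 000000); enqueue []
  #5 pop 4: in=110000 → 101111 (was 000000); enqueue []
  #6 pop 5: in=101111 → 101111 (was 000000); enqueue [0,2]
  #7 pop 0: in=101111 → 111111 (was 111001); enqueue []
  #8 pop 2: in=111111 → 110000 (no change)

Fixpoint:
  val[0] = 111111
  val[1] = 111101
  val[2] = 110000
  val[3] = 111100
  val[4] = 101111
  val[5] = 101111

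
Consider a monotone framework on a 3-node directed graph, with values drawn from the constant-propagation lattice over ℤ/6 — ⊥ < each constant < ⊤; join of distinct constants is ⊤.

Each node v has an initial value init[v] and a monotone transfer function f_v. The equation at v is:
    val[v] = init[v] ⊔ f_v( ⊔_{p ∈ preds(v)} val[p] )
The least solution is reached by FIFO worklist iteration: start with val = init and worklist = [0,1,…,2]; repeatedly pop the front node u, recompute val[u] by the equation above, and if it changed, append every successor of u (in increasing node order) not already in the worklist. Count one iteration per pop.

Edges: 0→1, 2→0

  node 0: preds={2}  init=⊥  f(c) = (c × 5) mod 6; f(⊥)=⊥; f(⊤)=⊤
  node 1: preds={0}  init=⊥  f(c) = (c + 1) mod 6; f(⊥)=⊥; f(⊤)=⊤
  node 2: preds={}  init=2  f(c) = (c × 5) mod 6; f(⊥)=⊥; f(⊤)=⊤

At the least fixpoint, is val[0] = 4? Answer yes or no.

Iteration log — 3 steps:
  step 1. node 0  ⊔preds=2  new=4  old=⊥  +wl: 
  step 2. node 1  ⊔preds=4  new=5  old=⊥  +wl: 
  step 3. node 2  ⊔preds=⊥  new=2  stable

Least fixpoint reached:
  node 0: 4
  node 1: 5
  node 2: 2

yes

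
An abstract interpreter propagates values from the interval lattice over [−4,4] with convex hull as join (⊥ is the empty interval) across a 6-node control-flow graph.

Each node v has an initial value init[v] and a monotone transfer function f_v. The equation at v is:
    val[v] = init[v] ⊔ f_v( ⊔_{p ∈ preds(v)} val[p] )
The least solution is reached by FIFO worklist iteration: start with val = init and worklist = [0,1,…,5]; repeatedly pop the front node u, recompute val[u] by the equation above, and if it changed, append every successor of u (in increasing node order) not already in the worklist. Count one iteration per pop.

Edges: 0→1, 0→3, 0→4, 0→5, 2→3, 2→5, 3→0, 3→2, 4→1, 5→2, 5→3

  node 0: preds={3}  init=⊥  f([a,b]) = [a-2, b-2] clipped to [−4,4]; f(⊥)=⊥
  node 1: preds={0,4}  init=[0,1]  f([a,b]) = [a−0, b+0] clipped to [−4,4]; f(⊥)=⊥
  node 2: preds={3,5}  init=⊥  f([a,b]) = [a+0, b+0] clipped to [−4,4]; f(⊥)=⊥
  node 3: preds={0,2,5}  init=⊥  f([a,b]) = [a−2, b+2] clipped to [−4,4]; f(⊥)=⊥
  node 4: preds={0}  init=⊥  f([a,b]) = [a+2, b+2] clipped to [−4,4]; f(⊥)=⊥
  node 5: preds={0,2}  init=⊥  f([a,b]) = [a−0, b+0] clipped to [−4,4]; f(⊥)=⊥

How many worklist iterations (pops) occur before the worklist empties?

Iteration log — 6 steps:
  step 1. node 0  ⊔preds=⊥  new=⊥  stable
  step 2. node 1  ⊔preds=⊥  new=[0,1]  stable
  step 3. node 2  ⊔preds=⊥  new=⊥  stable
  step 4. node 3  ⊔preds=⊥  new=⊥  stable
  step 5. node 4  ⊔preds=⊥  new=⊥  stable
  step 6. node 5  ⊔preds=⊥  new=⊥  stable

Least fixpoint reached:
  node 0: ⊥
  node 1: [0,1]
  node 2: ⊥
  node 3: ⊥
  node 4: ⊥
  node 5: ⊥

6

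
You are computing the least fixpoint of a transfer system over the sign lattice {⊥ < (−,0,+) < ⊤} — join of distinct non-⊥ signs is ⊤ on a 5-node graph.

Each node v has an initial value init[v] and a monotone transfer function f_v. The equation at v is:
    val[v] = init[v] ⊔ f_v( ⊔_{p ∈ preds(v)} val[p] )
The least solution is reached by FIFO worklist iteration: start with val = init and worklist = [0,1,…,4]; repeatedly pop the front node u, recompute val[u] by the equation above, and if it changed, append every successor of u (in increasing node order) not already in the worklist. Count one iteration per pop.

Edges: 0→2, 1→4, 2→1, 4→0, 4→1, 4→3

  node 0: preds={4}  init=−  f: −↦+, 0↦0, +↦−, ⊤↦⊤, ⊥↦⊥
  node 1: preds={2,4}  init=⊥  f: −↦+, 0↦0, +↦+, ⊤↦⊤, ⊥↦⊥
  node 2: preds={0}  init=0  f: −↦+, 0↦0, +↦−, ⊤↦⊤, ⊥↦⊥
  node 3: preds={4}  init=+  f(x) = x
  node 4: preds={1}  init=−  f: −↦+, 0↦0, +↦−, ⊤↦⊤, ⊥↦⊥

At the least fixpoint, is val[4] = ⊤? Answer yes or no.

yes

Iteration log — 8 steps:
  step 1. node 0  ⊔preds=−  new=⊤  old=−  +wl: 
  step 2. node 1  ⊔preds=⊤  new=⊤  old=⊥  +wl: 
  step 3. node 2  ⊔preds=⊤  new=⊤  old=0  +wl: 1
  step 4. node 3  ⊔preds=−  new=⊤  old=+  +wl: 
  step 5. node 4  ⊔preds=⊤  new=⊤  old=−  +wl: 0,3
  step 6. node 1  ⊔preds=⊤  new=⊤  stable
  step 7. node 0  ⊔preds=⊤  new=⊤  stable
  step 8. node 3  ⊔preds=⊤  new=⊤  stable

Least fixpoint reached:
  node 0: ⊤
  node 1: ⊤
  node 2: ⊤
  node 3: ⊤
  node 4: ⊤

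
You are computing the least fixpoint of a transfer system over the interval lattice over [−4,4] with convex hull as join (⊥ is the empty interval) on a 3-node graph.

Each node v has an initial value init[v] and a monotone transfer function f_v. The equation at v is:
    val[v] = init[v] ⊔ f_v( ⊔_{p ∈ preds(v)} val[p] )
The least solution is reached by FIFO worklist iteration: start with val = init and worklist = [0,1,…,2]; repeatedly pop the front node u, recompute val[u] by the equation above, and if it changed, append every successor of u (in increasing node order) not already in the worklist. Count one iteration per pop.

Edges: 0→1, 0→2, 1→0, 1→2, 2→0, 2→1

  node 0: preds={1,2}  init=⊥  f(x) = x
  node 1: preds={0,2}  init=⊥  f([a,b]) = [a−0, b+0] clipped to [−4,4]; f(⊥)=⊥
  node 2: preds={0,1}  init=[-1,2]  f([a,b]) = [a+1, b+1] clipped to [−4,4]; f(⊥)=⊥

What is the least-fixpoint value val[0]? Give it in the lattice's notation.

Trace (10 dequeues):
  [1] u=0 | in [-1,2] | out [-1,2] | prev ⊥ | push {}
  [2] u=1 | in [-1,2] | out [-1,2] | prev ⊥ | push {0}
  [3] u=2 | in [-1,2] | out [-1,3] | prev [-1,2] | push {1}
  [4] u=0 | in [-1,3] | out [-1,3] | prev [-1,2] | push {2}
  [5] u=1 | in [-1,3] | out [-1,3] | prev [-1,2] | push {0}
  [6] u=2 | in [-1,3] | out [-1,4] | prev [-1,3] | push {1}
  [7] u=0 | in [-1,4] | out [-1,4] | prev [-1,3] | push {2}
  [8] u=1 | in [-1,4] | out [-1,4] | prev [-1,3] | push {0}
  [9] u=2 | in [-1,4] | out [-1,4] | ==
  [10] u=0 | in [-1,4] | out [-1,4] | ==

Converged values:
  [0] [-1,4]
  [1] [-1,4]
  [2] [-1,4]

[-1,4]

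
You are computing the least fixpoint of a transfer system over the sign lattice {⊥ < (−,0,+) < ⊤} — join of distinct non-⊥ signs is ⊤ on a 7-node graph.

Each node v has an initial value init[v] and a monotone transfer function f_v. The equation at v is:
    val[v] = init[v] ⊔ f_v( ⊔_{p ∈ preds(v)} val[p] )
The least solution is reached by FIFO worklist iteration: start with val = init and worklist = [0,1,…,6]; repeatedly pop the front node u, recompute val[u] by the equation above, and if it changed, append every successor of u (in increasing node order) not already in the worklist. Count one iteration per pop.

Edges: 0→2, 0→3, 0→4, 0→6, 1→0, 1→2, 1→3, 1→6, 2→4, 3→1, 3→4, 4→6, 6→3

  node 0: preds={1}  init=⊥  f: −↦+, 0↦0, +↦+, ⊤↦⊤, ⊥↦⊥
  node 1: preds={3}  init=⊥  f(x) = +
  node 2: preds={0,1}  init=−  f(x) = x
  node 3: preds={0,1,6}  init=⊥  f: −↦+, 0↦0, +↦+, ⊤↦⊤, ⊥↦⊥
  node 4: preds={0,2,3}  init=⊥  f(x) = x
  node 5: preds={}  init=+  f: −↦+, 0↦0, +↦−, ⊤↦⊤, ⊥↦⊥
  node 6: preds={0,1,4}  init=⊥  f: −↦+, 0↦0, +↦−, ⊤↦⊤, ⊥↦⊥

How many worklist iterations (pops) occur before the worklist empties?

Iteration log — 14 steps:
  step 1. node 0  ⊔preds=⊥  new=⊥  stable
  step 2. node 1  ⊔preds=⊥  new=+  old=⊥  +wl: 0
  step 3. node 2  ⊔preds=+  new=⊤  old=−  +wl: 
  step 4. node 3  ⊔preds=+  new=+  old=⊥  +wl: 1
  step 5. node 4  ⊔preds=⊤  new=⊤  old=⊥  +wl: 
  step 6. node 5  ⊔preds=⊥  new=+  stable
  step 7. node 6  ⊔preds=⊤  new=⊤  old=⊥  +wl: 3
  step 8. node 0  ⊔preds=+  new=+  old=⊥  +wl: 2,4,6
  step 9. node 1  ⊔preds=+  new=+  stable
  step 10. node 3  ⊔preds=⊤  new=⊤  old=+  +wl: 1
  step 11. node 2  ⊔preds=+  new=⊤  stable
  step 12. node 4  ⊔preds=⊤  new=⊤  stable
  step 13. node 6  ⊔preds=⊤  new=⊤  stable
  step 14. node 1  ⊔preds=⊤  new=+  stable

Least fixpoint reached:
  node 0: +
  node 1: +
  node 2: ⊤
  node 3: ⊤
  node 4: ⊤
  node 5: +
  node 6: ⊤

14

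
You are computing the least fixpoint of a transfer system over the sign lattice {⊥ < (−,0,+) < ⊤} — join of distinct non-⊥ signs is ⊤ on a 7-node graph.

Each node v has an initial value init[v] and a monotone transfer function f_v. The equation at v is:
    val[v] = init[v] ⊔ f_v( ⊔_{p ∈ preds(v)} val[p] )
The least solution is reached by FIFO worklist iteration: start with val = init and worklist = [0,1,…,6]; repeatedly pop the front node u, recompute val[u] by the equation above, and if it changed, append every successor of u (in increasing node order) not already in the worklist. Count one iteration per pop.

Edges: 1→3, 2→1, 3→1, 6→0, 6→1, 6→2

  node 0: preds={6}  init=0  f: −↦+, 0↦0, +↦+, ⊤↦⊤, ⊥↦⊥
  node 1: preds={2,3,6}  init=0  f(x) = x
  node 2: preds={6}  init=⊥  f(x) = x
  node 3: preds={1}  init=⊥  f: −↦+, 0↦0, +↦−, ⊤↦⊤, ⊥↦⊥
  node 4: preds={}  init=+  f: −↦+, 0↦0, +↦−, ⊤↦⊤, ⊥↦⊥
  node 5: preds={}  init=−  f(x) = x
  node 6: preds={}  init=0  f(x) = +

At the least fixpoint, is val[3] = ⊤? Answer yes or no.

Iteration log — 12 steps:
  step 1. node 0  ⊔preds=0  new=0  stable
  step 2. node 1  ⊔preds=0  new=0  stable
  step 3. node 2  ⊔preds=0  new=0  old=⊥  +wl: 1
  step 4. node 3  ⊔preds=0  new=0  old=⊥  +wl: 
  step 5. node 4  ⊔preds=⊥  new=+  stable
  step 6. node 5  ⊔preds=⊥  new=−  stable
  step 7. node 6  ⊔preds=⊥  new=⊤  old=0  +wl: 0,2
  step 8. node 1  ⊔preds=⊤  new=⊤  old=0  +wl: 3
  step 9. node 0  ⊔preds=⊤  new=⊤  old=0  +wl: 
  step 10. node 2  ⊔preds=⊤  new=⊤  old=0  +wl: 1
  step 11. node 3  ⊔preds=⊤  new=⊤  old=0  +wl: 
  step 12. node 1  ⊔preds=⊤  new=⊤  stable

Least fixpoint reached:
  node 0: ⊤
  node 1: ⊤
  node 2: ⊤
  node 3: ⊤
  node 4: +
  node 5: −
  node 6: ⊤

yes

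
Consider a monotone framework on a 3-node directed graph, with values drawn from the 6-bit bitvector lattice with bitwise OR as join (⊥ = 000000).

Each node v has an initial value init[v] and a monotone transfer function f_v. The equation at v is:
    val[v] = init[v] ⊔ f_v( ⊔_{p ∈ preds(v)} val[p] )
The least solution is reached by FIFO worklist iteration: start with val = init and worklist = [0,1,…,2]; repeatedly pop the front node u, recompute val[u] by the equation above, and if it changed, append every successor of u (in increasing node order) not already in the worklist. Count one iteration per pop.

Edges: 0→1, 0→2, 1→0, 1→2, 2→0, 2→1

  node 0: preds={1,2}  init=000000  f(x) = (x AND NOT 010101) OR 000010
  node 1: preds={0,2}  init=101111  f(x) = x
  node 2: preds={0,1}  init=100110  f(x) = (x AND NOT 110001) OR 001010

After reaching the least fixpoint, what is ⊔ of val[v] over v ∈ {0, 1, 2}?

101111

Trace (5 dequeues):
  [1] u=0 | in 101111 | out 101010 | prev 000000 | push {}
  [2] u=1 | in 101110 | out 101111 | ==
  [3] u=2 | in 101111 | out 101110 | prev 100110 | push {0,1}
  [4] u=0 | in 101111 | out 101010 | ==
  [5] u=1 | in 101110 | out 101111 | ==

Converged values:
  [0] 101010
  [1] 101111
  [2] 101110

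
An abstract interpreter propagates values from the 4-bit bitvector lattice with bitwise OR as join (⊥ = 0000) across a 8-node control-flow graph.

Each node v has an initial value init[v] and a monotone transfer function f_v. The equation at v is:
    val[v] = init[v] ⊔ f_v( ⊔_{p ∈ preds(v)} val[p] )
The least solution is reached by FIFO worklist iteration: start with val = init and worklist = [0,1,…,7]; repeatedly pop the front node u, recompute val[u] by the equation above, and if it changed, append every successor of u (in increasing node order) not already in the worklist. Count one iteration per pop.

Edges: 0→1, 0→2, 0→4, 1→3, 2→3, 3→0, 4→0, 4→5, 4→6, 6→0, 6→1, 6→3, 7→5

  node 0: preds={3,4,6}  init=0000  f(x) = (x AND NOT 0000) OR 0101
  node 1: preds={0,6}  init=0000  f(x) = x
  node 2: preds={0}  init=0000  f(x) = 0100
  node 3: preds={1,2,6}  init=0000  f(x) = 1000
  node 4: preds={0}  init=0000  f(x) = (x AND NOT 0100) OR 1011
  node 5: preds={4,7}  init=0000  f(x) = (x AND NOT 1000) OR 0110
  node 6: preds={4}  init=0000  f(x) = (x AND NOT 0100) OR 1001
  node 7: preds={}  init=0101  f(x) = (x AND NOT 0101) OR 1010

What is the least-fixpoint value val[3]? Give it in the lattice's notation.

1000

Worklist (14 pops):
  #1 pop 0: in=0000 → 0101 (was 0000); enqueue []
  #2 pop 1: in=0101 → 0101 (was 0000); enqueue []
  #3 pop 2: in=0101 → 0100 (was 0000); enqueue []
  #4 pop 3: in=0101 → 1000 (was 0000); enqueue [0]
  #5 pop 4: in=0101 → 1011 (was 0000); enqueue []
  #6 pop 5: in=1111 → 0111 (was 0000); enqueue []
  #7 pop 6: in=1011 → 1011 (was 0000); enqueue [1,3]
  #8 pop 7: in=0000 → 1111 (was 0101); enqueue [5]
  #9 pop 0: in=1011 → 1111 (was 0101); enqueue [2,4]
  #10 pop 1: in=1111 → 1111 (was 0101); enqueue []
  #11 pop 3: in=1111 → 1000 (no change)
  #12 pop 5: in=1111 → 0111 (no change)
  #13 pop 2: in=1111 → 0100 (no change)
  #14 pop 4: in=1111 → 1011 (no change)

Fixpoint:
  val[0] = 1111
  val[1] = 1111
  val[2] = 0100
  val[3] = 1000
  val[4] = 1011
  val[5] = 0111
  val[6] = 1011
  val[7] = 1111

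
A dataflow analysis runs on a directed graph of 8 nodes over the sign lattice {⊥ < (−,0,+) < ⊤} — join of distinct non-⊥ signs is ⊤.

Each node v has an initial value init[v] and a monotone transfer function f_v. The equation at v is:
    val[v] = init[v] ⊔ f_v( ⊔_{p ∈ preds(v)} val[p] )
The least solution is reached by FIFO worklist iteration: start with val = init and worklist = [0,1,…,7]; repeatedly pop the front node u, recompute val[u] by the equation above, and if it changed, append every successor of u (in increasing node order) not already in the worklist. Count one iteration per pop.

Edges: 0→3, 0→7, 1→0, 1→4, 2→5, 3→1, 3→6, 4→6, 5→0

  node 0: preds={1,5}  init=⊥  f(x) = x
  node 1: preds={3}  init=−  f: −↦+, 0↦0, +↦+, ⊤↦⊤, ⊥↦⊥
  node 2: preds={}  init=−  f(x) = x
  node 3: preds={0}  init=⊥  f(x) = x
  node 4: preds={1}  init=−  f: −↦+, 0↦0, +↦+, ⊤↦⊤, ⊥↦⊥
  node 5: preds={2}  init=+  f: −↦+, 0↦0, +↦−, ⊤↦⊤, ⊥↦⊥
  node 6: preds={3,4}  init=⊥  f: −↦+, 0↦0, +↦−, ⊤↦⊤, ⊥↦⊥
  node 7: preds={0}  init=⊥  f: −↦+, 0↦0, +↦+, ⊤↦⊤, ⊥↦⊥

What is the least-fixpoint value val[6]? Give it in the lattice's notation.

Trace (11 dequeues):
  [1] u=0 | in ⊤ | out ⊤ | prev ⊥ | push {}
  [2] u=1 | in ⊥ | out − | ==
  [3] u=2 | in ⊥ | out − | ==
  [4] u=3 | in ⊤ | out ⊤ | prev ⊥ | push {1}
  [5] u=4 | in − | out ⊤ | prev − | push {}
  [6] u=5 | in − | out + | ==
  [7] u=6 | in ⊤ | out ⊤ | prev ⊥ | push {}
  [8] u=7 | in ⊤ | out ⊤ | prev ⊥ | push {}
  [9] u=1 | in ⊤ | out ⊤ | prev − | push {0,4}
  [10] u=0 | in ⊤ | out ⊤ | ==
  [11] u=4 | in ⊤ | out ⊤ | ==

Converged values:
  [0] ⊤
  [1] ⊤
  [2] −
  [3] ⊤
  [4] ⊤
  [5] +
  [6] ⊤
  [7] ⊤

⊤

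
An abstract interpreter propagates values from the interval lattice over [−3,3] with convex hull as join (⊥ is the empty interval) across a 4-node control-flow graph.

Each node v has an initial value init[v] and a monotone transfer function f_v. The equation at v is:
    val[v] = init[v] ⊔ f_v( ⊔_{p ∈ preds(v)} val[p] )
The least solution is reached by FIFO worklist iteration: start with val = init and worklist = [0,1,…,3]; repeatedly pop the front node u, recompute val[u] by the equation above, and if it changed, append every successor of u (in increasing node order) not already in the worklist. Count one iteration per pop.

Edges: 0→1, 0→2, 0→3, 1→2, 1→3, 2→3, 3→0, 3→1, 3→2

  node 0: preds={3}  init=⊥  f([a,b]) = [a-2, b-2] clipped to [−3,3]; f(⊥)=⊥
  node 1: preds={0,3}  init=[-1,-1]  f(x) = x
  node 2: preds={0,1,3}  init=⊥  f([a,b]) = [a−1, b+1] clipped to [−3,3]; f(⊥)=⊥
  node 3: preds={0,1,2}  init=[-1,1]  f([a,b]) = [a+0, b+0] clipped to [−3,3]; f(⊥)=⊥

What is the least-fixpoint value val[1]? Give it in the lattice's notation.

Iteration log — 12 steps:
  step 1. node 0  ⊔preds=[-1,1]  new=[-3,-1]  old=⊥  +wl: 
  step 2. node 1  ⊔preds=[-3,1]  new=[-3,1]  old=[-1,-1]  +wl: 
  step 3. node 2  ⊔preds=[-3,1]  new=[-3,2]  old=⊥  +wl: 
  step 4. node 3  ⊔preds=[-3,2]  new=[-3,2]  old=[-1,1]  +wl: 0,1,2
  step 5. node 0  ⊔preds=[-3,2]  new=[-3,0]  old=[-3,-1]  +wl: 3
  step 6. node 1  ⊔preds=[-3,2]  new=[-3,2]  old=[-3,1]  +wl: 
  step 7. node 2  ⊔preds=[-3,2]  new=[-3,3]  old=[-3,2]  +wl: 
  step 8. node 3  ⊔preds=[-3,3]  new=[-3,3]  old=[-3,2]  +wl: 0,1,2
  step 9. node 0  ⊔preds=[-3,3]  new=[-3,1]  old=[-3,0]  +wl: 3
  step 10. node 1  ⊔preds=[-3,3]  new=[-3,3]  old=[-3,2]  +wl: 
  step 11. node 2  ⊔preds=[-3,3]  new=[-3,3]  stable
  step 12. node 3  ⊔preds=[-3,3]  new=[-3,3]  stable

Least fixpoint reached:
  node 0: [-3,1]
  node 1: [-3,3]
  node 2: [-3,3]
  node 3: [-3,3]

[-3,3]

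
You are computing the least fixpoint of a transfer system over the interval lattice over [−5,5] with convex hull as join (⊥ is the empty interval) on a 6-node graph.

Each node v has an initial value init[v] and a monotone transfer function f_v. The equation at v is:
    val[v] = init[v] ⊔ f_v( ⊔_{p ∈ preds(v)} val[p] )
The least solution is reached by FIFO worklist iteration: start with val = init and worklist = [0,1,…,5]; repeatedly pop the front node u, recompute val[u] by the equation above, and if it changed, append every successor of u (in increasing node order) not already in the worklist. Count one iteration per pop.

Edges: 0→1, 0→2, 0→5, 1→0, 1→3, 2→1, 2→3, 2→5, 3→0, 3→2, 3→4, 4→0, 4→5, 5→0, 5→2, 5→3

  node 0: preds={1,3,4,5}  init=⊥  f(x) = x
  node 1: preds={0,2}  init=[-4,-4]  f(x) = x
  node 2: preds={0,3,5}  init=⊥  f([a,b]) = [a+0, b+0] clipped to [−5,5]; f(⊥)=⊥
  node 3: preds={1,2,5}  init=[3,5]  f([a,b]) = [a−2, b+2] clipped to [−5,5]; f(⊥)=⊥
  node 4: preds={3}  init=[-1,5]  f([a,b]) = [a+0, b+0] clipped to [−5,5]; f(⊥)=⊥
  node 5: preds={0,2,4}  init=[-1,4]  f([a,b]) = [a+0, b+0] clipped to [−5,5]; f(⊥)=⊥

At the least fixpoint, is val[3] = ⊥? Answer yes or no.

Iteration log — 13 steps:
  step 1. node 0  ⊔preds=[-4,5]  new=[-4,5]  old=⊥  +wl: 
  step 2. node 1  ⊔preds=[-4,5]  new=[-4,5]  old=[-4,-4]  +wl: 0
  step 3. node 2  ⊔preds=[-4,5]  new=[-4,5]  old=⊥  +wl: 1
  step 4. node 3  ⊔preds=[-4,5]  new=[-5,5]  old=[3,5]  +wl: 2
  step 5. node 4  ⊔preds=[-5,5]  new=[-5,5]  old=[-1,5]  +wl: 
  step 6. node 5  ⊔preds=[-5,5]  new=[-5,5]  old=[-1,4]  +wl: 3
  step 7. node 0  ⊔preds=[-5,5]  new=[-5,5]  old=[-4,5]  +wl: 5
  step 8. node 1  ⊔preds=[-5,5]  new=[-5,5]  old=[-4,5]  +wl: 0
  step 9. node 2  ⊔preds=[-5,5]  new=[-5,5]  old=[-4,5]  +wl: 1
  step 10. node 3  ⊔preds=[-5,5]  new=[-5,5]  stable
  step 11. node 5  ⊔preds=[-5,5]  new=[-5,5]  stable
  step 12. node 0  ⊔preds=[-5,5]  new=[-5,5]  stable
  step 13. node 1  ⊔preds=[-5,5]  new=[-5,5]  stable

Least fixpoint reached:
  node 0: [-5,5]
  node 1: [-5,5]
  node 2: [-5,5]
  node 3: [-5,5]
  node 4: [-5,5]
  node 5: [-5,5]

no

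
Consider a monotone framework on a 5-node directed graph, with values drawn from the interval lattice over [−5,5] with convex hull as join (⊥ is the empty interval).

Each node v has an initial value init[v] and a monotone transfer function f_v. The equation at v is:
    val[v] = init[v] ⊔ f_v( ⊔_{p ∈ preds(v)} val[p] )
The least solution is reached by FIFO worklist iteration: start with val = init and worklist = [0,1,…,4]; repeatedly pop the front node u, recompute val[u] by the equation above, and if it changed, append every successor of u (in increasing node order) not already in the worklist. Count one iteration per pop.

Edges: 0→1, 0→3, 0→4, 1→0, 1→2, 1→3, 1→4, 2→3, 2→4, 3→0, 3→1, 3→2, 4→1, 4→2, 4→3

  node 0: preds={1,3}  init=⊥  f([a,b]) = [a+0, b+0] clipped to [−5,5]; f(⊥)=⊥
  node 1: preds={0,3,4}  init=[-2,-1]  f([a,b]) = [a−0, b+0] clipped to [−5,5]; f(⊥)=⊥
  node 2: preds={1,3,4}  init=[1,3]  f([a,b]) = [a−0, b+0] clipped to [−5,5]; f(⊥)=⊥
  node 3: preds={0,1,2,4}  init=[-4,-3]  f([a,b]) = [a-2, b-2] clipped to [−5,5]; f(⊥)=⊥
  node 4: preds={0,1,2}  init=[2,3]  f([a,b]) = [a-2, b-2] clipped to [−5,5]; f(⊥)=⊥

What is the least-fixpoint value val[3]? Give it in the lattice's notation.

[-5,1]

Iteration log — 11 steps:
  step 1. node 0  ⊔preds=[-4,-1]  new=[-4,-1]  old=⊥  +wl: 
  step 2. node 1  ⊔preds=[-4,3]  new=[-4,3]  old=[-2,-1]  +wl: 0
  step 3. node 2  ⊔preds=[-4,3]  new=[-4,3]  old=[1,3]  +wl: 
  step 4. node 3  ⊔preds=[-4,3]  new=[-5,1]  old=[-4,-3]  +wl: 1,2
  step 5. node 4  ⊔preds=[-4,3]  new=[-5,3]  old=[2,3]  +wl: 3
  step 6. node 0  ⊔preds=[-5,3]  new=[-5,3]  old=[-4,-1]  +wl: 4
  step 7. node 1  ⊔preds=[-5,3]  new=[-5,3]  old=[-4,3]  +wl: 0
  step 8. node 2  ⊔preds=[-5,3]  new=[-5,3]  old=[-4,3]  +wl: 
  step 9. node 3  ⊔preds=[-5,3]  new=[-5,1]  stable
  step 10. node 4  ⊔preds=[-5,3]  new=[-5,3]  stable
  step 11. node 0  ⊔preds=[-5,3]  new=[-5,3]  stable

Least fixpoint reached:
  node 0: [-5,3]
  node 1: [-5,3]
  node 2: [-5,3]
  node 3: [-5,1]
  node 4: [-5,3]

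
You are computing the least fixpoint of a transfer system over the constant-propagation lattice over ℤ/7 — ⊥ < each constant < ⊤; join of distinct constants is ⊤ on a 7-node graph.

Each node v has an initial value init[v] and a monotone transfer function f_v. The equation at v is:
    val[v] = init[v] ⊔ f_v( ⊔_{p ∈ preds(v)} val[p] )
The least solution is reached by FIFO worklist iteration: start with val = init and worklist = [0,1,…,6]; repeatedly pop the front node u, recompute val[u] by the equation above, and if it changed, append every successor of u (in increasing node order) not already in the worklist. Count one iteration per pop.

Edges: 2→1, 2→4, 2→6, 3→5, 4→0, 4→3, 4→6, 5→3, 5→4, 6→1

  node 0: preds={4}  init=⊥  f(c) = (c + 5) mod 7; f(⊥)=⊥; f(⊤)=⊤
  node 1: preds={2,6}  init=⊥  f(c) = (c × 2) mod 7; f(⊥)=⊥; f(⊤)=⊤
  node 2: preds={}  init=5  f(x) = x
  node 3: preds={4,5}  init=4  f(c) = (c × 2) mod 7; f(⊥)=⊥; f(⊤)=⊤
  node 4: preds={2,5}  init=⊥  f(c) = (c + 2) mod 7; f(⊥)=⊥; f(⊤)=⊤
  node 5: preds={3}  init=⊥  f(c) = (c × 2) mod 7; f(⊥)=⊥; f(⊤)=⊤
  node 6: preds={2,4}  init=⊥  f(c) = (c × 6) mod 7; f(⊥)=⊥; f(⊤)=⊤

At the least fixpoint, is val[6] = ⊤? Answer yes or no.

Worklist (16 pops):
  #1 pop 0: in=⊥ → ⊥ (no change)
  #2 pop 1: in=5 → 3 (was ⊥); enqueue []
  #3 pop 2: in=⊥ → 5 (no change)
  #4 pop 3: in=⊥ → 4 (no change)
  #5 pop 4: in=5 → 0 (was ⊥); enqueue [0,3]
  #6 pop 5: in=4 → 1 (was ⊥); enqueue [4]
  #7 pop 6: in=⊤ → ⊤ (was ⊥); enqueue [1]
  #8 pop 0: in=0 → 5 (was ⊥); enqueue []
  #9 pop 3: in=⊤ → ⊤ (was 4); enqueue [5]
  #10 pop 4: in=⊤ → ⊤ (was 0); enqueue [0,3,6]
  #11 pop 1: in=⊤ → ⊤ (was 3); enqueue []
  #12 pop 5: in=⊤ → ⊤ (was 1); enqueue [4]
  #13 pop 0: in=⊤ → ⊤ (was 5); enqueue []
  #14 pop 3: in=⊤ → ⊤ (no change)
  #15 pop 6: in=⊤ → ⊤ (no change)
  #16 pop 4: in=⊤ → ⊤ (no change)

Fixpoint:
  val[0] = ⊤
  val[1] = ⊤
  val[2] = 5
  val[3] = ⊤
  val[4] = ⊤
  val[5] = ⊤
  val[6] = ⊤

yes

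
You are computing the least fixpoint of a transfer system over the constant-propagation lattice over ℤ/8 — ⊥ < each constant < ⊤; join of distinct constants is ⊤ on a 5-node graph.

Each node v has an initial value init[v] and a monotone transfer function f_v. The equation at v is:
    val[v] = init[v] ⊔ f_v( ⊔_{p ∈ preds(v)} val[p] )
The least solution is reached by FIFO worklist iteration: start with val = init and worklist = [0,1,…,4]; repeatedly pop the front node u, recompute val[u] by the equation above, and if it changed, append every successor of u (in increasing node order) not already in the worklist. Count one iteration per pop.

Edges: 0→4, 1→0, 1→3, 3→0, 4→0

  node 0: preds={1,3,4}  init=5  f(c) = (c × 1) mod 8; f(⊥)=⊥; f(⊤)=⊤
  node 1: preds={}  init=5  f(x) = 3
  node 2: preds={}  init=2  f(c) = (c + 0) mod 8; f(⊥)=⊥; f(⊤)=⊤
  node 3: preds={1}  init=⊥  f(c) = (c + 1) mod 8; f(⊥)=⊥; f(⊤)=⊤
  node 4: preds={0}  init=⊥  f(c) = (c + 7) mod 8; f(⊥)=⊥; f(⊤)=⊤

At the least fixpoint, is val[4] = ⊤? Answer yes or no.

yes

Trace (8 dequeues):
  [1] u=0 | in 5 | out 5 | ==
  [2] u=1 | in ⊥ | out ⊤ | prev 5 | push {0}
  [3] u=2 | in ⊥ | out 2 | ==
  [4] u=3 | in ⊤ | out ⊤ | prev ⊥ | push {}
  [5] u=4 | in 5 | out 4 | prev ⊥ | push {}
  [6] u=0 | in ⊤ | out ⊤ | prev 5 | push {4}
  [7] u=4 | in ⊤ | out ⊤ | prev 4 | push {0}
  [8] u=0 | in ⊤ | out ⊤ | ==

Converged values:
  [0] ⊤
  [1] ⊤
  [2] 2
  [3] ⊤
  [4] ⊤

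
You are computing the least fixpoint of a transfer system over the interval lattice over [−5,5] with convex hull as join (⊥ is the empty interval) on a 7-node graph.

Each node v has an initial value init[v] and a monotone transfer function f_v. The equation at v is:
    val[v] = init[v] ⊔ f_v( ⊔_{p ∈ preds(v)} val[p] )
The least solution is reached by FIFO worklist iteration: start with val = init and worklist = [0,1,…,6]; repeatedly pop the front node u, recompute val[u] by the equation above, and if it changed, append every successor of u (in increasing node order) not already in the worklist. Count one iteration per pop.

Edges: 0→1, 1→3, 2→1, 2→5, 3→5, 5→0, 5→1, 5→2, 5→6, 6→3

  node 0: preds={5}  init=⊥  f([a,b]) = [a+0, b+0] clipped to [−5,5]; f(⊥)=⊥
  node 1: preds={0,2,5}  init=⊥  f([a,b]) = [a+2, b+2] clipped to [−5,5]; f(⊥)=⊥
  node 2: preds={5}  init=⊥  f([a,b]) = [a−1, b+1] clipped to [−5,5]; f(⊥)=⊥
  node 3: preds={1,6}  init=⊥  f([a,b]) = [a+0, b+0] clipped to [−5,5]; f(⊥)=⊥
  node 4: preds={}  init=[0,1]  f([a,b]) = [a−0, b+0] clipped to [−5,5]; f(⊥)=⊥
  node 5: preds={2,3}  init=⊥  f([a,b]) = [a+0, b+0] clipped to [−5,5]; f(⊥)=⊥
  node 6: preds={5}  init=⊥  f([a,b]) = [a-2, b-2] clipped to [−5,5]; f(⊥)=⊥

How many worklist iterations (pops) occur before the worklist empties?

Trace (7 dequeues):
  [1] u=0 | in ⊥ | out ⊥ | ==
  [2] u=1 | in ⊥ | out ⊥ | ==
  [3] u=2 | in ⊥ | out ⊥ | ==
  [4] u=3 | in ⊥ | out ⊥ | ==
  [5] u=4 | in ⊥ | out [0,1] | ==
  [6] u=5 | in ⊥ | out ⊥ | ==
  [7] u=6 | in ⊥ | out ⊥ | ==

Converged values:
  [0] ⊥
  [1] ⊥
  [2] ⊥
  [3] ⊥
  [4] [0,1]
  [5] ⊥
  [6] ⊥

7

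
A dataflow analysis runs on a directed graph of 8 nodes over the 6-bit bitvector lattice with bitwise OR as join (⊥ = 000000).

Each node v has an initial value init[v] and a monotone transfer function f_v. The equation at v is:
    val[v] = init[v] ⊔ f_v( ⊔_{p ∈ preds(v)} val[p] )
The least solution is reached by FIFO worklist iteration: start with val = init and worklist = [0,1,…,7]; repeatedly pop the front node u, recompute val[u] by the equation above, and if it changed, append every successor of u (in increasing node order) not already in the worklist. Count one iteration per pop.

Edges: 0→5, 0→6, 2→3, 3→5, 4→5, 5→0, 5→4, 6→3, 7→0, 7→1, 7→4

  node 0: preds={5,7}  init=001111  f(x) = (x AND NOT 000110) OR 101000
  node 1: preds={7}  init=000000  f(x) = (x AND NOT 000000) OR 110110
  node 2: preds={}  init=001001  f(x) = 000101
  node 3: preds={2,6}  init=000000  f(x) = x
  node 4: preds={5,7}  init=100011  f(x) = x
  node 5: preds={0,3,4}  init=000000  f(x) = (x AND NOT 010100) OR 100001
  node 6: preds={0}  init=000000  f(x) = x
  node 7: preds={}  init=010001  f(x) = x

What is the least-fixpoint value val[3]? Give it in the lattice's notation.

Trace (12 dequeues):
  [1] u=0 | in 010001 | out 111111 | prev 001111 | push {}
  [2] u=1 | in 010001 | out 110111 | prev 000000 | push {}
  [3] u=2 | in 000000 | out 001101 | prev 001001 | push {}
  [4] u=3 | in 001101 | out 001101 | prev 000000 | push {}
  [5] u=4 | in 010001 | out 110011 | prev 100011 | push {}
  [6] u=5 | in 111111 | out 101011 | prev 000000 | push {0,4}
  [7] u=6 | in 111111 | out 111111 | prev 000000 | push {3}
  [8] u=7 | in 000000 | out 010001 | ==
  [9] u=0 | in 111011 | out 111111 | ==
  [10] u=4 | in 111011 | out 111011 | prev 110011 | push {5}
  [11] u=3 | in 111111 | out 111111 | prev 001101 | push {}
  [12] u=5 | in 111111 | out 101011 | ==

Converged values:
  [0] 111111
  [1] 110111
  [2] 001101
  [3] 111111
  [4] 111011
  [5] 101011
  [6] 111111
  [7] 010001

111111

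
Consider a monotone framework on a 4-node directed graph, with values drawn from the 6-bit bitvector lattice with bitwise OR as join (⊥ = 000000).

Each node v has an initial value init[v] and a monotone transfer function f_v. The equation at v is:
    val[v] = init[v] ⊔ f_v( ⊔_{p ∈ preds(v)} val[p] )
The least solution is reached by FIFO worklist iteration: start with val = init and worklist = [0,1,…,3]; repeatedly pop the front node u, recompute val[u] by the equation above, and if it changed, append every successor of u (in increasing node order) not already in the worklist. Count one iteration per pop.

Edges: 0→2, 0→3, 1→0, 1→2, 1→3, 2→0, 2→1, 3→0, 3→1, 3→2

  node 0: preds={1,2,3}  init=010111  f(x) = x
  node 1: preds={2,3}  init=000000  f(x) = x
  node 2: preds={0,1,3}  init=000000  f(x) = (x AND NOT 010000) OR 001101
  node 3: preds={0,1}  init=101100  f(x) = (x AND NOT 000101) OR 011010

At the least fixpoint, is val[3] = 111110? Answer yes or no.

Worklist (9 pops):
  #1 pop 0: in=101100 → 111111 (was 010111); enqueue []
  #2 pop 1: in=101100 → 101100 (was 000000); enqueue [0]
  #3 pop 2: in=111111 → 101111 (was 000000); enqueue [1]
  #4 pop 3: in=111111 → 111110 (was 101100); enqueue [2]
  #5 pop 0: in=111111 → 111111 (no change)
  #6 pop 1: in=111111 → 111111 (was 101100); enqueue [0,3]
  #7 pop 2: in=111111 → 101111 (no change)
  #8 pop 0: in=111111 → 111111 (no change)
  #9 pop 3: in=111111 → 111110 (no change)

Fixpoint:
  val[0] = 111111
  val[1] = 111111
  val[2] = 101111
  val[3] = 111110

yes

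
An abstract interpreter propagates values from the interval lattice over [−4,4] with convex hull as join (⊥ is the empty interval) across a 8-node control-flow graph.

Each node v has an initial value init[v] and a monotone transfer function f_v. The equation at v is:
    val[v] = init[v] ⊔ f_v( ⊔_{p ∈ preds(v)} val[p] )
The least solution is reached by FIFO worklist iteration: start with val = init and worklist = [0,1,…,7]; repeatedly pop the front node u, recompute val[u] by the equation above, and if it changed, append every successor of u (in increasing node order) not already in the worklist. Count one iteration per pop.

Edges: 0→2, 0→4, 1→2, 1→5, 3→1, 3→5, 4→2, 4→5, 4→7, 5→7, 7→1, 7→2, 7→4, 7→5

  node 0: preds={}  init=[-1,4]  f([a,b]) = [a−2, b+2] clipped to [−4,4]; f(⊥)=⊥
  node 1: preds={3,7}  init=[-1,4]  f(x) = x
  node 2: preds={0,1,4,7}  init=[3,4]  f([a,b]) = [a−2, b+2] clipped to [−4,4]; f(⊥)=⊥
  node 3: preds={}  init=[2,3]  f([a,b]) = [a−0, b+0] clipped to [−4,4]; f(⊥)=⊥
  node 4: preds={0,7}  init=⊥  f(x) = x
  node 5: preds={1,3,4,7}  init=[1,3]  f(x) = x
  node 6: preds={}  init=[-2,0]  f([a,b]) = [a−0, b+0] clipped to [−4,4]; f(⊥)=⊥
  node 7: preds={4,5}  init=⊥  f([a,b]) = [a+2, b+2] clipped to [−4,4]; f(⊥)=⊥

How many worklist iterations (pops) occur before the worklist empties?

Iteration log — 12 steps:
  step 1. node 0  ⊔preds=⊥  new=[-1,4]  stable
  step 2. node 1  ⊔preds=[2,3]  new=[-1,4]  stable
  step 3. node 2  ⊔preds=[-1,4]  new=[-3,4]  old=[3,4]  +wl: 
  step 4. node 3  ⊔preds=⊥  new=[2,3]  stable
  step 5. node 4  ⊔preds=[-1,4]  new=[-1,4]  old=⊥  +wl: 2
  step 6. node 5  ⊔preds=[-1,4]  new=[-1,4]  old=[1,3]  +wl: 
  step 7. node 6  ⊔preds=⊥  new=[-2,0]  stable
  step 8. node 7  ⊔preds=[-1,4]  new=[1,4]  old=⊥  +wl: 1,4,5
  step 9. node 2  ⊔preds=[-1,4]  new=[-3,4]  stable
  step 10. node 1  ⊔preds=[1,4]  new=[-1,4]  stable
  step 11. node 4  ⊔preds=[-1,4]  new=[-1,4]  stable
  step 12. node 5  ⊔preds=[-1,4]  new=[-1,4]  stable

Least fixpoint reached:
  node 0: [-1,4]
  node 1: [-1,4]
  node 2: [-3,4]
  node 3: [2,3]
  node 4: [-1,4]
  node 5: [-1,4]
  node 6: [-2,0]
  node 7: [1,4]

12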